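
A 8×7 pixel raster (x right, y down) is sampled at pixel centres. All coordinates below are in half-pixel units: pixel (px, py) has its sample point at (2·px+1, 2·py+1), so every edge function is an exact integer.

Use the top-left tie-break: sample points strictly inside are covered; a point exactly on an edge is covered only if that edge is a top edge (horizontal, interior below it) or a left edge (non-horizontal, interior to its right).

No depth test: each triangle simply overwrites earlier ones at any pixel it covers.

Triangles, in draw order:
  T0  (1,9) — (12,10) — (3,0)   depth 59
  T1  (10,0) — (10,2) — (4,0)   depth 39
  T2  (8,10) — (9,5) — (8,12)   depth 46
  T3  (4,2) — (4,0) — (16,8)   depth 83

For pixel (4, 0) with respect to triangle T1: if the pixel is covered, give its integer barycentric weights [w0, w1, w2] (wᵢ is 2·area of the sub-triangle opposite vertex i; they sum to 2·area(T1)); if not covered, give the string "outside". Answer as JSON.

T0:
  2·area = 101  (B↔C swapped to make it positive)
  edge (1, 9)→(3, 0): d=(2,-9) top-left  bias=+0
  edge (3, 0)→(12, 10): d=(9,10) right/bottom  bias=-1
  edge (12, 10)→(1, 9): d=(-11,-1) top-left  bias=+0
    (1,0)@(3, 1): e=[2,9,90] → #
    (2,0)@(5, 1): e=[20,-11,92] → ·
    (1,1)@(3, 3): e=[6,27,68] → #
    (2,1)@(5, 3): e=[24,7,70] → #
    (3,1)@(7, 3): e=[42,-13,72] → ·
    (1,2)@(3, 5): e=[10,45,46] → #
    (3,2)@(7, 5): e=[46,5,50] → #
    (4,2)@(9, 5): e=[64,-15,52] → ·
    (1,3)@(3, 7): e=[14,63,24] → #
    (4,3)@(9, 7): e=[68,3,30] → #
    (5,3)@(11, 7): e=[86,-17,32] → ·
    (0,4)@(1, 9): e=[0,101,0] → #  [on edge]
  covered (16 px):
    · # · · · · · ·
    · # # · · · · ·
    · # # # · · · ·
    · # # # # · · ·
    # # # # # # · ·
    · · · · · · · ·
    · · · · · · · ·
T1:
  2·area = 12
  edge (10, 0)→(10, 2): d=(0,2) right/bottom  bias=-1
  edge (10, 2)→(4, 0): d=(-6,-2) top-left  bias=+0
  edge (4, 0)→(10, 0): d=(6,0) top-left  bias=+0
    (3,0)@(7, 1): e=[6,0,6] → #  [on edge]
    (4,0)@(9, 1): e=[2,4,6] → #
    (5,0)@(11, 1): e=[-2,8,6] → ·
    (3,1)@(7, 3): e=[6,-12,18] → ·
    (4,1)@(9, 3): e=[2,-8,18] → ·
    (6,1)@(13, 3): e=[-6,0,18] → ·  [on edge]
  covered (2 px):
    · · · # # · · ·
    · · · · · · · ·
    · · · · · · · ·
    · · · · · · · ·
    · · · · · · · ·
    · · · · · · · ·
    · · · · · · · ·
T2:
  2·area = 2
  edge (8, 10)→(9, 5): d=(1,-5) top-left  bias=+0
  edge (9, 5)→(8, 12): d=(-1,7) right/bottom  bias=-1
  edge (8, 12)→(8, 10): d=(0,-2) top-left  bias=+0
    (4,2)@(9, 5): e=[0,0,2] → ·  [on edge]
  covered (0 px):
    · · · · · · · ·
    · · · · · · · ·
    · · · · · · · ·
    · · · · · · · ·
    · · · · · · · ·
    · · · · · · · ·
    · · · · · · · ·
T3:
  2·area = 24
  edge (4, 2)→(4, 0): d=(0,-2) top-left  bias=+0
  edge (4, 0)→(16, 8): d=(12,8) right/bottom  bias=-1
  edge (16, 8)→(4, 2): d=(-12,-6) top-left  bias=+0
    (2,0)@(5, 1): e=[2,4,18] → #
    (3,0)@(7, 1): e=[6,-12,30] → ·
    (2,1)@(5, 3): e=[2,28,-6] → ·
    (3,1)@(7, 3): e=[6,12,6] → #
    (4,1)@(9, 3): e=[10,-4,18] → ·
    (3,2)@(7, 5): e=[6,36,-18] → ·
    (5,2)@(11, 5): e=[14,4,6] → #
    (6,2)@(13, 5): e=[18,-12,18] → ·
    (5,3)@(11, 7): e=[14,28,-18] → ·
  covered (3 px):
    · · # · · · · ·
    · · · # · · · ·
    · · · · · # · ·
    · · · · · · · ·
    · · · · · · · ·
    · · · · · · · ·
    · · · · · · · ·

Answer: [4,6,2]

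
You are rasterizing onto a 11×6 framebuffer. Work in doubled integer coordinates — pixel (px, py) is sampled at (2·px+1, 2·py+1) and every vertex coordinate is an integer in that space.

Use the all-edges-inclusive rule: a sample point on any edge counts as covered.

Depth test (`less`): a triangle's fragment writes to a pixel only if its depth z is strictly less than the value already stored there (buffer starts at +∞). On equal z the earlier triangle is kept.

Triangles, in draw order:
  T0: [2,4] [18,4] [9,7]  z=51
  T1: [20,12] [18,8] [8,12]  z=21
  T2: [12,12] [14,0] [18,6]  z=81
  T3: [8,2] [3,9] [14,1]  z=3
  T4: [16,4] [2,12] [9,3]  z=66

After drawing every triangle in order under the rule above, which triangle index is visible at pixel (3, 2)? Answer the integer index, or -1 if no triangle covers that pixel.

T0:
  2·area = 48
  edge (2, 4)→(18, 4): d=(16,0) inclusive
  edge (18, 4)→(9, 7): d=(-9,3) inclusive
  edge (9, 7)→(2, 4): d=(-7,-3) inclusive
    (10,1)@(21, 3): e=[-16,0,64] → .  [on edge]
    (2,2)@(5, 5): e=[16,30,2] → X
    (3,2)@(7, 5): e=[16,24,8] → X
    (4,2)@(9, 5): e=[16,18,14] → X
    (5,2)@(11, 5): e=[16,12,20] → X
    (6,2)@(13, 5): e=[16,6,26] → X
    (7,2)@(15, 5): e=[16,0,32] → X  [on edge]
    (8,2)@(17, 5): e=[16,-6,38] → .
    (2,3)@(5, 7): e=[48,12,-12] → .
    (3,3)@(7, 7): e=[48,6,-6] → .
    (4,3)@(9, 7): e=[48,0,0] → X  [on edge]
    (5,3)@(11, 7): e=[48,-6,6] → .
    (1,4)@(3, 9): e=[80,0,-32] → .  [on edge]
  covered (7 px):
    . . . . . . . . . . .
    . . . . . . . . . . .
    . . X X X X X X . . .
    . . . . X . . . . . .
    . . . . . . . . . . .
    . . . . . . . . . . .
T1:
  2·area = 48  (B↔C swapped to make it positive)
  edge (20, 12)→(8, 12): d=(-12,0) inclusive
  edge (8, 12)→(18, 8): d=(10,-4) inclusive
  edge (18, 8)→(20, 12): d=(2,4) inclusive
    (8,4)@(17, 9): e=[36,6,6] → X
    (9,4)@(19, 9): e=[36,14,-2] → .
    (5,5)@(11, 11): e=[12,2,34] → X
    (6,5)@(13, 11): e=[12,10,26] → X
    (7,5)@(15, 11): e=[12,18,18] → X
    (9,5)@(19, 11): e=[12,34,2] → X
    (10,5)@(21, 11): e=[12,42,-6] → .
  covered (6 px):
    . . . . . . . . . . .
    . . . . . . . . . . .
    . . . . . . . . . . .
    . . . . . . . . . . .
    . . . . . . . . X . .
    . . . . . X X X X X .
T2:
  2·area = 60
  edge (12, 12)→(14, 0): d=(2,-12) inclusive
  edge (14, 0)→(18, 6): d=(4,6) inclusive
  edge (18, 6)→(12, 12): d=(-6,6) inclusive
    (7,1)@(15, 3): e=[18,6,36] → X
    (8,1)@(17, 3): e=[42,-6,24] → .
    (10,1)@(21, 3): e=[90,-30,0] → .  [on edge]
    (7,2)@(15, 5): e=[22,14,24] → X
    (8,2)@(17, 5): e=[46,2,12] → X
    (9,2)@(19, 5): e=[70,-10,0] → .  [on edge]
    (6,3)@(13, 7): e=[2,34,24] → X
    (8,3)@(17, 7): e=[50,10,0] → X  [on edge]
    (9,3)@(19, 7): e=[74,-2,-12] → .
    (6,4)@(13, 9): e=[6,42,12] → X
    (7,4)@(15, 9): e=[30,30,0] → X  [on edge]
    (8,4)@(17, 9): e=[54,18,-12] → .
    (6,5)@(13, 11): e=[10,50,0] → X  [on edge]
  covered (9 px):
    . . . . . . . . . . .
    . . . . . . . X . . .
    . . . . . . . X X . .
    . . . . . . X X X . .
    . . . . . . X X . . .
    . . . . . . X . . . .
T3:
  2·area = 37  (B↔C swapped to make it positive)
  edge (8, 2)→(14, 1): d=(6,-1) inclusive
  edge (14, 1)→(3, 9): d=(-11,8) inclusive
  edge (3, 9)→(8, 2): d=(5,-7) inclusive
    (4,1)@(9, 3): e=[7,18,12] → X
    (5,1)@(11, 3): e=[9,2,26] → X
    (6,1)@(13, 3): e=[11,-14,40] → .
    (3,2)@(7, 5): e=[17,12,8] → X
    (4,2)@(9, 5): e=[19,-4,22] → .
    (5,2)@(11, 5): e=[21,-20,36] → .
    (2,3)@(5, 7): e=[27,6,4] → X
    (3,3)@(7, 7): e=[29,-10,18] → .
    (1,4)@(3, 9): e=[37,0,0] → X  [on edge]
    (2,4)@(5, 9): e=[39,-16,14] → .
    (1,5)@(3, 11): e=[49,-22,10] → .
  covered (5 px):
    . . . . . . . . . . .
    . . . . X X . . . . .
    . . . X . . . . . . .
    . . X . . . . . . . .
    . X . . . . . . . . .
    . . . . . . . . . . .
T4:
  2·area = 70
  edge (16, 4)→(2, 12): d=(-14,8) inclusive
  edge (2, 12)→(9, 3): d=(7,-9) inclusive
  edge (9, 3)→(16, 4): d=(7,1) inclusive
    (4,1)@(9, 3): e=[70,0,0] → X  [on edge]
    (5,1)@(11, 3): e=[54,18,-2] → .
    (4,2)@(9, 5): e=[42,14,14] → X
    (5,2)@(11, 5): e=[26,32,12] → X
    (6,2)@(13, 5): e=[10,50,10] → X
    (7,2)@(15, 5): e=[-6,68,8] → .
    (3,3)@(7, 7): e=[30,10,30] → X
    (5,3)@(11, 7): e=[-2,46,26] → .
    (6,3)@(13, 7): e=[-18,64,24] → .
    (2,4)@(5, 9): e=[18,6,46] → X
    (4,4)@(9, 9): e=[-14,42,42] → .
    (1,5)@(3, 11): e=[6,2,62] → X
  covered (9 px):
    . . . . . . . . . . .
    . . . . X . . . . . .
    . . . . X X X . . . .
    . . . X X . . . . . .
    . . X X . . . . . . .
    . X . . . . . . . . .

Z-buffer (winner per pixel, '.' = empty):
  . . . . . . . . . . .
  . . . . 3 3 . 2 . . .
  . . 0 3 0 0 0 0 2 . .
  . . 3 4 0 . 2 2 2 . .
  . 3 4 4 . . 2 2 1 . .
  . 4 . . . 1 1 1 1 1 .

Final: 3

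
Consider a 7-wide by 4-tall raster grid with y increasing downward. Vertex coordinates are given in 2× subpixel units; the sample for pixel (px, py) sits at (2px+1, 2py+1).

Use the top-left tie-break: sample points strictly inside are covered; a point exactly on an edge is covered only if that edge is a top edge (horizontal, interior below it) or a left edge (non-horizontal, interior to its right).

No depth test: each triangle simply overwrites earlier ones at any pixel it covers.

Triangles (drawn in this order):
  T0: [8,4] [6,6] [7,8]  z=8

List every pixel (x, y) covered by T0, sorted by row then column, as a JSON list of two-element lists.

T0:
  2·area = 6  (B↔C swapped to make it positive)
  edge (8, 4)→(7, 8): d=(-1,4) right/bottom  bias=-1
  edge (7, 8)→(6, 6): d=(-1,-2) top-left  bias=+0
  edge (6, 6)→(8, 4): d=(2,-2) top-left  bias=+0
    (5,0)@(11, 1): e=[-9,15,0] → .  [on edge]
    (4,1)@(9, 3): e=[-3,9,0] → .  [on edge]
    (3,2)@(7, 5): e=[3,3,0] → X  [on edge]
    (4,2)@(9, 5): e=[-5,7,4] → .
    (2,3)@(5, 7): e=[9,-3,0] → .  [on edge]
    (3,3)@(7, 7): e=[1,1,4] → X
    (4,3)@(9, 7): e=[-7,5,8] → .
  covered (2 px):
    . . . . . . .
    . . . . . . .
    . . . X . . .
    . . . X . . .

Final: [[3,2],[3,3]]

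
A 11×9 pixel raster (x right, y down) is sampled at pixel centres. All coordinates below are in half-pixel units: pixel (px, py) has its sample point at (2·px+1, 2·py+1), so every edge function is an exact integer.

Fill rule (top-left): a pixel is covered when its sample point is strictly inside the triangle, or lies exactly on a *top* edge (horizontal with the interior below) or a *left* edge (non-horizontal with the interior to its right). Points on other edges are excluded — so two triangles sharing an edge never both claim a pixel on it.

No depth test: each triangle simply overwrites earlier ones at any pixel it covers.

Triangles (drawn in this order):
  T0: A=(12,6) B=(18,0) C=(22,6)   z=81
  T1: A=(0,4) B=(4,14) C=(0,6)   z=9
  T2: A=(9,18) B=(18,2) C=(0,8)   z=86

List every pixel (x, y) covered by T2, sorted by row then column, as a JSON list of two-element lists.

T0:
  2·area = 60
  edge (12, 6)→(18, 0): d=(6,-6) top-left  bias=+0
  edge (18, 0)→(22, 6): d=(4,6) right/bottom  bias=-1
  edge (22, 6)→(12, 6): d=(-10,0) right/bottom  bias=-1
    (8,0)@(17, 1): e=[0,10,50] → #  [on edge]
    (9,0)@(19, 1): e=[12,-2,50] → ·
    (7,1)@(15, 3): e=[0,30,30] → #  [on edge]
    (9,1)@(19, 3): e=[24,6,30] → #
    (10,1)@(21, 3): e=[36,-6,30] → ·
    (6,2)@(13, 5): e=[0,50,10] → #  [on edge]
    (10,2)@(21, 5): e=[48,2,10] → #
    (5,3)@(11, 7): e=[0,70,-10] → ·  [on edge]
    (6,3)@(13, 7): e=[12,58,-10] → ·
    (7,3)@(15, 7): e=[24,46,-10] → ·
    (8,3)@(17, 7): e=[36,34,-10] → ·
    (9,3)@(19, 7): e=[48,22,-10] → ·
    (4,4)@(9, 9): e=[0,90,-30] → ·  [on edge]
    (3,5)@(7, 11): e=[0,110,-50] → ·  [on edge]
    (2,6)@(5, 13): e=[0,130,-70] → ·  [on edge]
    (1,7)@(3, 15): e=[0,150,-90] → ·  [on edge]
    (0,8)@(1, 17): e=[0,170,-110] → ·  [on edge]
  covered (9 px):
    · · · · · · · · # · ·
    · · · · · · · # # # ·
    · · · · · · # # # # #
    · · · · · · · · · · ·
    · · · · · · · · · · ·
    · · · · · · · · · · ·
    · · · · · · · · · · ·
    · · · · · · · · · · ·
    · · · · · · · · · · ·
T1:
  2·area = 8
  edge (0, 4)→(4, 14): d=(4,10) right/bottom  bias=-1
  edge (4, 14)→(0, 6): d=(-4,-8) top-left  bias=+0
  edge (0, 6)→(0, 4): d=(0,-2) top-left  bias=+0
    (0,3)@(1, 7): e=[2,4,2] → #
    (1,3)@(3, 7): e=[-18,20,6] → ·
    (0,4)@(1, 9): e=[10,-4,2] → ·
  covered (1 px):
    · · · · · · · · · · ·
    · · · · · · · · · · ·
    · · · · · · · · · · ·
    # · · · · · · · · · ·
    · · · · · · · · · · ·
    · · · · · · · · · · ·
    · · · · · · · · · · ·
    · · · · · · · · · · ·
    · · · · · · · · · · ·
T2:
  2·area = 234  (B↔C swapped to make it positive)
  edge (9, 18)→(0, 8): d=(-9,-10) top-left  bias=+0
  edge (0, 8)→(18, 2): d=(18,-6) top-left  bias=+0
  edge (18, 2)→(9, 18): d=(-9,16) right/bottom  bias=-1
    (10,0)@(21, 1): e=[273,0,-39] → ·  [on edge]
    (7,1)@(15, 3): e=[195,0,39] → #  [on edge]
    (8,1)@(17, 3): e=[215,12,7] → #
    (9,1)@(19, 3): e=[235,24,-25] → ·
    (4,2)@(9, 5): e=[117,0,117] → #  [on edge]
    (5,2)@(11, 5): e=[137,12,85] → #
    (6,2)@(13, 5): e=[157,24,53] → #
    (8,2)@(17, 5): e=[197,48,-11] → ·
    (1,3)@(3, 7): e=[39,0,195] → #  [on edge]
    (2,3)@(5, 7): e=[59,12,163] → #
    (3,3)@(7, 7): e=[79,24,131] → #
    (8,3)@(17, 7): e=[179,84,-29] → ·
  covered (32 px):
    · · · · · · · · · · ·
    · · · · · · · # # · ·
    · · · · # # # # · · ·
    · # # # # # # # · · ·
    # # # # # # # · · · ·
    · # # # # # · · · · ·
    · · # # # # · · · · ·
    · · · # # · · · · · ·
    · · · · # · · · · · ·

Answer: [[7,1],[8,1],[4,2],[5,2],[6,2],[7,2],[1,3],[2,3],[3,3],[4,3],[5,3],[6,3],[7,3],[0,4],[1,4],[2,4],[3,4],[4,4],[5,4],[6,4],[1,5],[2,5],[3,5],[4,5],[5,5],[2,6],[3,6],[4,6],[5,6],[3,7],[4,7],[4,8]]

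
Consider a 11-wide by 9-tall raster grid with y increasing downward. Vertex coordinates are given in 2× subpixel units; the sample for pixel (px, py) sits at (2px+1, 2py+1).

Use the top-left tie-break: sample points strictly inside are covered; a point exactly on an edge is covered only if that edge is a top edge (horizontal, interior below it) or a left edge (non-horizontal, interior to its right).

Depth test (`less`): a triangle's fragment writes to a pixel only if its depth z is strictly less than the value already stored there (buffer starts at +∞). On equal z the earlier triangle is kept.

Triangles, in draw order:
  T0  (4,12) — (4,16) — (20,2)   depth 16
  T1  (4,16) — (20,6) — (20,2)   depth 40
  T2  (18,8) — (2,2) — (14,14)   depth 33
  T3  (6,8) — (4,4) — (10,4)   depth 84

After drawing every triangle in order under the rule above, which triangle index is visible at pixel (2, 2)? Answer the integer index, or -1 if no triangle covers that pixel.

T0:
  2·area = 64  (B↔C swapped to make it positive)
  edge (4, 12)→(20, 2): d=(16,-10) top-left  bias=+0
  edge (20, 2)→(4, 16): d=(-16,14) right/bottom  bias=-1
  edge (4, 16)→(4, 12): d=(0,-4) top-left  bias=+0
    (6,3)@(13, 7): e=[10,18,36] → █
    (7,3)@(15, 7): e=[30,-10,44] → ·
    (4,4)@(9, 9): e=[2,42,20] → █
    (5,4)@(11, 9): e=[22,14,28] → █
    (6,4)@(13, 9): e=[42,-14,36] → ·
    (3,5)@(7, 11): e=[14,38,12] → █
    (5,5)@(11, 11): e=[54,-18,28] → ·
    (2,6)@(5, 13): e=[26,34,4] → █
    (4,6)@(9, 13): e=[66,-22,20] → ·
    (2,7)@(5, 15): e=[58,2,4] → █
    (3,7)@(7, 15): e=[78,-26,12] → ·
    (2,8)@(5, 17): e=[90,-30,4] → ·
  covered (8 px):
    · · · · · · · · · · ·
    · · · · · · · · · · ·
    · · · · · · · · · · ·
    · · · · · · █ · · · ·
    · · · · █ █ · · · · ·
    · · · █ █ · · · · · ·
    · · █ █ · · · · · · ·
    · · █ · · · · · · · ·
    · · · · · · · · · · ·
T1:
  2·area = 64  (B↔C swapped to make it positive)
  edge (4, 16)→(20, 2): d=(16,-14) top-left  bias=+0
  edge (20, 2)→(20, 6): d=(0,4) right/bottom  bias=-1
  edge (20, 6)→(4, 16): d=(-16,10) right/bottom  bias=-1
    (9,1)@(19, 3): e=[2,4,58] → █
    (10,1)@(21, 3): e=[30,-4,38] → ·
    (8,2)@(17, 5): e=[6,12,46] → █
    (10,2)@(21, 5): e=[62,-4,6] → ·
    (7,3)@(15, 7): e=[10,20,34] → █
    (9,3)@(19, 7): e=[66,4,-6] → ·
    (6,4)@(13, 9): e=[14,28,22] → █
    (8,4)@(17, 9): e=[70,12,-18] → ·
    (5,5)@(11, 11): e=[18,36,10] → █
    (6,5)@(13, 11): e=[46,28,-10] → ·
    (7,5)@(15, 11): e=[74,20,-30] → ·
    (5,6)@(11, 13): e=[50,36,-22] → ·
  covered (8 px):
    · · · · · · · · · · ·
    · · · · · · · · · █ ·
    · · · · · · · · █ █ ·
    · · · · · · · █ █ · ·
    · · · · · · █ █ · · ·
    · · · · · █ · · · · ·
    · · · · · · · · · · ·
    · · · · · · · · · · ·
    · · · · · · · · · · ·
T2:
  2·area = 120  (B↔C swapped to make it positive)
  edge (18, 8)→(14, 14): d=(-4,6) right/bottom  bias=-1
  edge (14, 14)→(2, 2): d=(-12,-12) top-left  bias=+0
  edge (2, 2)→(18, 8): d=(16,6) right/bottom  bias=-1
    (0,0)@(1, 1): e=[130,0,-10] → ·  [on edge]
    (1,1)@(3, 3): e=[110,0,10] → █  [on edge]
    (2,1)@(5, 3): e=[98,24,-2] → ·
    (1,2)@(3, 5): e=[102,-24,42] → ·
    (2,2)@(5, 5): e=[90,0,30] → █  [on edge]
    (3,2)@(7, 5): e=[78,24,18] → █
    (4,2)@(9, 5): e=[66,48,6] → █
    (5,2)@(11, 5): e=[54,72,-6] → ·
    (2,3)@(5, 7): e=[82,-24,62] → ·
    (3,3)@(7, 7): e=[70,0,50] → █  [on edge]
    (5,3)@(11, 7): e=[46,48,26] → █
    (6,3)@(13, 7): e=[34,72,14] → █
    (4,4)@(9, 9): e=[50,0,70] → █  [on edge]
    (5,5)@(11, 11): e=[30,0,90] → █  [on edge]
    (6,6)@(13, 13): e=[10,0,110] → █  [on edge]
    (7,7)@(15, 15): e=[-10,0,130] → ·  [on edge]
    (8,8)@(17, 17): e=[-30,0,150] → ·  [on edge]
  covered (18 px):
    · · · · · · · · · · ·
    · █ · · · · · · · · ·
    · · █ █ █ · · · · · ·
    · · · █ █ █ █ █ · · ·
    · · · · █ █ █ █ █ · ·
    · · · · · █ █ █ · · ·
    · · · · · · █ · · · ·
    · · · · · · · · · · ·
    · · · · · · · · · · ·
T3:
  2·area = 24
  edge (6, 8)→(4, 4): d=(-2,-4) top-left  bias=+0
  edge (4, 4)→(10, 4): d=(6,0) top-left  bias=+0
  edge (10, 4)→(6, 8): d=(-4,4) right/bottom  bias=-1
    (6,0)@(13, 1): e=[42,-18,0] → ·  [on edge]
    (5,1)@(11, 3): e=[30,-6,0] → ·  [on edge]
    (2,2)@(5, 5): e=[2,6,16] → █
    (3,2)@(7, 5): e=[10,6,8] → █
    (4,2)@(9, 5): e=[18,6,0] → ·  [on edge]
    (2,3)@(5, 7): e=[-2,18,8] → ·
    (3,3)@(7, 7): e=[6,18,0] → ·  [on edge]
    (2,4)@(5, 9): e=[-6,30,0] → ·  [on edge]
    (1,5)@(3, 11): e=[-18,42,0] → ·  [on edge]
    (0,6)@(1, 13): e=[-30,54,0] → ·  [on edge]
  covered (2 px):
    · · · · · · · · · · ·
    · · · · · · · · · · ·
    · · █ █ · · · · · · ·
    · · · · · · · · · · ·
    · · · · · · · · · · ·
    · · · · · · · · · · ·
    · · · · · · · · · · ·
    · · · · · · · · · · ·
    · · · · · · · · · · ·

Z-buffer (winner per pixel, '.' = empty):
  . . . . . . . . . . .
  . 2 . . . . . . . 1 .
  . . 2 2 2 . . . 1 1 .
  . . . 2 2 2 0 2 1 . .
  . . . . 0 0 2 2 2 . .
  . . . 0 0 2 2 2 . . .
  . . 0 0 . . 2 . . . .
  . . 0 . . . . . . . .
  . . . . . . . . . . .

Final: 2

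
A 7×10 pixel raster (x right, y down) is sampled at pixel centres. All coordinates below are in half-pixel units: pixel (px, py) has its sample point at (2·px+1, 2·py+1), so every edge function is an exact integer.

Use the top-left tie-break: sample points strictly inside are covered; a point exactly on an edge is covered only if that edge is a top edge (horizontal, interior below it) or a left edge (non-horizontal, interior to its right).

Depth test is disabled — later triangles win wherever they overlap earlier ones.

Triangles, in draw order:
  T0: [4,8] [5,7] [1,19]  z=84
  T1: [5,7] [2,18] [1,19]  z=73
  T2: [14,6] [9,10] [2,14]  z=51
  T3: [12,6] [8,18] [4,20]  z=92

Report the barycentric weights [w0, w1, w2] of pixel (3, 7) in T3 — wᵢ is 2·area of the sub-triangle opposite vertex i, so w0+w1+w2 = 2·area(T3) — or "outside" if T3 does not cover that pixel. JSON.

T0:
  2·area = 8
  edge (4, 8)→(5, 7): d=(1,-1) top-left  bias=+0
  edge (5, 7)→(1, 19): d=(-4,12) right/bottom  bias=-1
  edge (1, 19)→(4, 8): d=(3,-11) top-left  bias=+0
    (3,0)@(7, 1): e=[-4,0,12] → ·  [on edge]
    (5,0)@(11, 1): e=[0,-48,56] → ·  [on edge]
    (4,1)@(9, 3): e=[0,-32,40] → ·  [on edge]
    (3,2)@(7, 5): e=[0,-16,24] → ·  [on edge]
    (2,3)@(5, 7): e=[0,0,8] → ·  [on edge]
    (1,4)@(3, 9): e=[0,16,-8] → ·  [on edge]
    (0,5)@(1, 11): e=[0,32,-24] → ·  [on edge]
    (1,6)@(3, 13): e=[4,0,4] → ·  [on edge]
    (0,9)@(1, 19): e=[8,0,0] → ·  [on edge]
  covered (0 px):
    · · · · · · ·
    · · · · · · ·
    · · · · · · ·
    · · · · · · ·
    · · · · · · ·
    · · · · · · ·
    · · · · · · ·
    · · · · · · ·
    · · · · · · ·
    · · · · · · ·
T1:
  2·area = 8
  edge (5, 7)→(2, 18): d=(-3,11) right/bottom  bias=-1
  edge (2, 18)→(1, 19): d=(-1,1) right/bottom  bias=-1
  edge (1, 19)→(5, 7): d=(4,-12) top-left  bias=+0
    (3,0)@(7, 1): e=[-4,12,0] → ·  [on edge]
    (2,3)@(5, 7): e=[0,8,0] → ·  [on edge]
    (6,3)@(13, 7): e=[-88,0,96] → ·  [on edge]
    (5,4)@(11, 9): e=[-72,0,80] → ·  [on edge]
    (4,5)@(9, 11): e=[-56,0,64] → ·  [on edge]
    (1,6)@(3, 13): e=[4,4,0] → █  [on edge]
    (2,6)@(5, 13): e=[-18,2,24] → ·
    (3,6)@(7, 13): e=[-40,0,48] → ·  [on edge]
    (1,7)@(3, 15): e=[-2,2,8] → ·
    (2,7)@(5, 15): e=[-24,0,32] → ·  [on edge]
    (1,8)@(3, 17): e=[-8,0,16] → ·  [on edge]
    (0,9)@(1, 19): e=[8,0,0] → ·  [on edge]
  covered (1 px):
    · · · · · · ·
    · · · · · · ·
    · · · · · · ·
    · · · · · · ·
    · · · · · · ·
    · · · · · · ·
    · █ · · · · ·
    · · · · · · ·
    · · · · · · ·
    · · · · · · ·
T2:
  2·area = 8
  edge (14, 6)→(9, 10): d=(-5,4) right/bottom  bias=-1
  edge (9, 10)→(2, 14): d=(-7,4) right/bottom  bias=-1
  edge (2, 14)→(14, 6): d=(12,-8) top-left  bias=+0
    (3,5)@(7, 11): e=[3,1,4] → █
    (4,5)@(9, 11): e=[-5,-7,20] → ·
    (3,6)@(7, 13): e=[-7,-13,28] → ·
  covered (1 px):
    · · · · · · ·
    · · · · · · ·
    · · · · · · ·
    · · · · · · ·
    · · · · · · ·
    · · · █ · · ·
    · · · · · · ·
    · · · · · · ·
    · · · · · · ·
    · · · · · · ·
T3:
  2·area = 40
  edge (12, 6)→(8, 18): d=(-4,12) right/bottom  bias=-1
  edge (8, 18)→(4, 20): d=(-4,2) right/bottom  bias=-1
  edge (4, 20)→(12, 6): d=(8,-14) top-left  bias=+0
    (6,1)@(13, 3): e=[0,50,-10] → ·  [on edge]
    (5,4)@(11, 9): e=[0,30,10] → ·  [on edge]
    (4,6)@(9, 13): e=[8,18,14] → █
    (5,6)@(11, 13): e=[-16,14,42] → ·
    (3,7)@(7, 15): e=[24,14,2] → █
    (4,7)@(9, 15): e=[0,10,30] → ·  [on edge]
    (3,8)@(7, 17): e=[16,6,18] → █
    (4,8)@(9, 17): e=[-8,2,46] → ·
    (2,9)@(5, 19): e=[32,2,6] → █
    (3,9)@(7, 19): e=[8,-2,34] → ·
  covered (4 px):
    · · · · · · ·
    · · · · · · ·
    · · · · · · ·
    · · · · · · ·
    · · · · · · ·
    · · · · · · ·
    · · · · █ · ·
    · · · █ · · ·
    · · · █ · · ·
    · · █ · · · ·

Answer: [14,2,24]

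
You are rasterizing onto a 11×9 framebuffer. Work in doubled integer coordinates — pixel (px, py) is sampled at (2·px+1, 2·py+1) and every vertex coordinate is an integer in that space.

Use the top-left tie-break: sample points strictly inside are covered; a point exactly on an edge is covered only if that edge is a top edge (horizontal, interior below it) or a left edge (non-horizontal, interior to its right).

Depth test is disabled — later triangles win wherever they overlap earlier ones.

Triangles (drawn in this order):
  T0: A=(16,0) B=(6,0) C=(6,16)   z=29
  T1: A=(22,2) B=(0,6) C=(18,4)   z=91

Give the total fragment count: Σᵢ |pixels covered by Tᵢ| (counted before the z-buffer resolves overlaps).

T0:
  2·area = 160  (B↔C swapped to make it positive)
  edge (16, 0)→(6, 16): d=(-10,16) right/bottom  bias=-1
  edge (6, 16)→(6, 0): d=(0,-16) top-left  bias=+0
  edge (6, 0)→(16, 0): d=(10,0) top-left  bias=+0
    (3,0)@(7, 1): e=[134,16,10] → X
    (4,0)@(9, 1): e=[102,48,10] → X
    (5,0)@(11, 1): e=[70,80,10] → X
    (6,0)@(13, 1): e=[38,112,10] → X
    (7,0)@(15, 1): e=[6,144,10] → X
    (8,0)@(17, 1): e=[-26,176,10] → .
    (3,1)@(7, 3): e=[114,16,30] → X
    (7,1)@(15, 3): e=[-14,144,30] → .
    (3,2)@(7, 5): e=[94,16,50] → X
    (6,2)@(13, 5): e=[-2,112,50] → .
    (3,3)@(7, 7): e=[74,16,70] → X
    (6,3)@(13, 7): e=[-22,112,70] → .
  covered (20 px):
    . . . X X X X X . . .
    . . . X X X X . . . .
    . . . X X X . . . . .
    . . . X X X . . . . .
    . . . X X . . . . . .
    . . . X X . . . . . .
    . . . X . . . . . . .
    . . . . . . . . . . .
    . . . . . . . . . . .
T1:
  2·area = 28  (B↔C swapped to make it positive)
  edge (22, 2)→(18, 4): d=(-4,2) right/bottom  bias=-1
  edge (18, 4)→(0, 6): d=(-18,2) right/bottom  bias=-1
  edge (0, 6)→(22, 2): d=(22,-4) top-left  bias=+0
    (8,1)@(17, 3): e=[6,20,2] → X
    (9,1)@(19, 3): e=[2,16,10] → X
    (10,1)@(21, 3): e=[-2,12,18] → .
    (3,2)@(7, 5): e=[18,4,6] → X
    (4,2)@(9, 5): e=[14,0,14] → .  [on edge]
    (8,2)@(17, 5): e=[-2,-16,46] → .
    (9,2)@(19, 5): e=[-6,-20,54] → .
    (3,3)@(7, 7): e=[10,-32,50] → .
  covered (3 px):
    . . . . . . . . . . .
    . . . . . . . . X X .
    . . . X . . . . . . .
    . . . . . . . . . . .
    . . . . . . . . . . .
    . . . . . . . . . . .
    . . . . . . . . . . .
    . . . . . . . . . . .
    . . . . . . . . . . .

Final: 23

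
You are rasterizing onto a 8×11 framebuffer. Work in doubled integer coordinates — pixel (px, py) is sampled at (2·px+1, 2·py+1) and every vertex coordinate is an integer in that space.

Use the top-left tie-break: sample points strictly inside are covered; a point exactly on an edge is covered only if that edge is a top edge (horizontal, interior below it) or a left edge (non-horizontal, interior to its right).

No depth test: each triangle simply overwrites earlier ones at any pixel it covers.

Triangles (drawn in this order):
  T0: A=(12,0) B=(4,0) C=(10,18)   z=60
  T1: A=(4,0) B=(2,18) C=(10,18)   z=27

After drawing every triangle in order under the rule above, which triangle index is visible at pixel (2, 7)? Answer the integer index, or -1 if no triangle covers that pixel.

T0:
  2·area = 144  (B↔C swapped to make it positive)
  edge (12, 0)→(10, 18): d=(-2,18) right/bottom  bias=-1
  edge (10, 18)→(4, 0): d=(-6,-18) top-left  bias=+0
  edge (4, 0)→(12, 0): d=(8,0) top-left  bias=+0
    (2,0)@(5, 1): e=[124,12,8] → #
    (3,0)@(7, 1): e=[88,48,8] → #
    (4,0)@(9, 1): e=[52,84,8] → #
    (5,0)@(11, 1): e=[16,120,8] → #
    (6,0)@(13, 1): e=[-20,156,8] → ·
    (2,1)@(5, 3): e=[120,0,24] → #  [on edge]
    (6,1)@(13, 3): e=[-24,144,24] → ·
    (2,2)@(5, 5): e=[116,-12,40] → ·
    (3,2)@(7, 5): e=[80,24,40] → #
    (6,2)@(13, 5): e=[-28,132,40] → ·
    (3,3)@(7, 7): e=[76,12,56] → #
    (6,3)@(13, 7): e=[-32,120,56] → ·
    (3,4)@(7, 9): e=[72,0,72] → #  [on edge]
    (5,4)@(11, 9): e=[0,72,72] → ·  [on edge]
    (4,7)@(9, 15): e=[24,0,120] → #  [on edge]
    (5,10)@(11, 21): e=[-24,0,168] → ·  [on edge]
  covered (19 px):
    · · # # # # · ·
    · · # # # # · ·
    · · · # # # · ·
    · · · # # # · ·
    · · · # # · · ·
    · · · · # · · ·
    · · · · # · · ·
    · · · · # · · ·
    · · · · · · · ·
    · · · · · · · ·
    · · · · · · · ·
T1:
  2·area = 144  (B↔C swapped to make it positive)
  edge (4, 0)→(10, 18): d=(6,18) right/bottom  bias=-1
  edge (10, 18)→(2, 18): d=(-8,0) right/bottom  bias=-1
  edge (2, 18)→(4, 0): d=(2,-18) top-left  bias=+0
    (2,1)@(5, 3): e=[0,120,24] → ·  [on edge]
    (2,2)@(5, 5): e=[12,104,28] → #
    (3,2)@(7, 5): e=[-24,104,64] → ·
    (2,3)@(5, 7): e=[24,88,32] → #
    (3,3)@(7, 7): e=[-12,88,68] → ·
    (1,4)@(3, 9): e=[72,72,0] → #  [on edge]
    (3,4)@(7, 9): e=[0,72,72] → ·  [on edge]
    (1,5)@(3, 11): e=[84,56,4] → #
    (3,5)@(7, 11): e=[12,56,76] → #
    (4,5)@(9, 11): e=[-24,56,112] → ·
    (1,6)@(3, 13): e=[96,40,8] → #
    (4,6)@(9, 13): e=[-12,40,116] → ·
    (4,7)@(9, 15): e=[0,24,120] → ·  [on edge]
    (5,10)@(11, 21): e=[0,-24,168] → ·  [on edge]
  covered (17 px):
    · · · · · · · ·
    · · · · · · · ·
    · · # · · · · ·
    · · # · · · · ·
    · # # · · · · ·
    · # # # · · · ·
    · # # # · · · ·
    · # # # · · · ·
    · # # # # · · ·
    · · · · · · · ·
    · · · · · · · ·

Z-buffer (winner per pixel, '.' = empty):
  . . 0 0 0 0 . .
  . . 0 0 0 0 . .
  . . 1 0 0 0 . .
  . . 1 0 0 0 . .
  . 1 1 0 0 . . .
  . 1 1 1 0 . . .
  . 1 1 1 0 . . .
  . 1 1 1 0 . . .
  . 1 1 1 1 . . .
  . . . . . . . .
  . . . . . . . .

Final: 1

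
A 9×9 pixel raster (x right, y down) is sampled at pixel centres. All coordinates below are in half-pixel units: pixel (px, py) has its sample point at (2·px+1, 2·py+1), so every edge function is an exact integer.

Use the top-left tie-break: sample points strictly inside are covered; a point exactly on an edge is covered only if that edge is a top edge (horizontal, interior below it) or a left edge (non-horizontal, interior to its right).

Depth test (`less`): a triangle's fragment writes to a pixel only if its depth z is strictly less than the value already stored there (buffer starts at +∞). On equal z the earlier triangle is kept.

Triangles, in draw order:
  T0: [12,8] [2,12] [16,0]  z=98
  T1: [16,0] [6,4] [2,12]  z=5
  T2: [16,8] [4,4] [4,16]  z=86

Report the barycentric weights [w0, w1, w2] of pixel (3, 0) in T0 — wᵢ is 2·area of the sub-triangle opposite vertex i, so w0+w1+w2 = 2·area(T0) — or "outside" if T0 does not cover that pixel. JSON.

T0:
  2·area = 64
  edge (12, 8)→(2, 12): d=(-10,4) right/bottom  bias=-1
  edge (2, 12)→(16, 0): d=(14,-12) top-left  bias=+0
  edge (16, 0)→(12, 8): d=(-4,8) right/bottom  bias=-1
    (7,0)@(15, 1): e=[58,2,4] → █
    (8,0)@(17, 1): e=[50,26,-12] → ·
    (6,1)@(13, 3): e=[46,6,12] → █
    (7,1)@(15, 3): e=[38,30,-4] → ·
    (5,2)@(11, 5): e=[34,10,20] → █
    (7,2)@(15, 5): e=[18,58,-12] → ·
    (4,3)@(9, 7): e=[22,14,28] → █
    (6,3)@(13, 7): e=[6,62,-4] → ·
    (3,4)@(7, 9): e=[10,18,36] → █
    (5,4)@(11, 9): e=[-6,66,4] → ·
    (3,5)@(7, 11): e=[-10,46,28] → ·
    (4,5)@(9, 11): e=[-18,70,12] → ·
  covered (8 px):
    · · · · · · · █ ·
    · · · · · · █ · ·
    · · · · · █ █ · ·
    · · · · █ █ · · ·
    · · · █ █ · · · ·
    · · · · · · · · ·
    · · · · · · · · ·
    · · · · · · · · ·
    · · · · · · · · ·
T1:
  2·area = 64  (B↔C swapped to make it positive)
  edge (16, 0)→(2, 12): d=(-14,12) right/bottom  bias=-1
  edge (2, 12)→(6, 4): d=(4,-8) top-left  bias=+0
  edge (6, 4)→(16, 0): d=(10,-4) top-left  bias=+0
    (4,1)@(9, 3): e=[42,20,2] → █
    (5,1)@(11, 3): e=[18,36,10] → █
    (6,1)@(13, 3): e=[-6,52,18] → ·
    (3,2)@(7, 5): e=[38,12,14] → █
    (5,2)@(11, 5): e=[-10,44,30] → ·
    (2,3)@(5, 7): e=[34,4,26] → █
    (4,3)@(9, 7): e=[-14,36,42] → ·
    (2,4)@(5, 9): e=[6,12,46] → █
    (3,4)@(7, 9): e=[-18,28,54] → ·
    (1,5)@(3, 11): e=[2,4,58] → █
    (2,5)@(5, 11): e=[-22,20,66] → ·
    (1,6)@(3, 13): e=[-26,12,78] → ·
  covered (8 px):
    · · · · · · · · ·
    · · · · █ █ · · ·
    · · · █ █ · · · ·
    · · █ █ · · · · ·
    · · █ · · · · · ·
    · █ · · · · · · ·
    · · · · · · · · ·
    · · · · · · · · ·
    · · · · · · · · ·
T2:
  2·area = 144  (B↔C swapped to make it positive)
  edge (16, 8)→(4, 16): d=(-12,8) right/bottom  bias=-1
  edge (4, 16)→(4, 4): d=(0,-12) top-left  bias=+0
  edge (4, 4)→(16, 8): d=(12,4) right/bottom  bias=-1
    (0,1)@(1, 3): e=[180,-36,0] → ·  [on edge]
    (2,2)@(5, 5): e=[124,12,8] → █
    (3,2)@(7, 5): e=[108,36,0] → ·  [on edge]
    (2,3)@(5, 7): e=[100,12,32] → █
    (3,3)@(7, 7): e=[84,36,24] → █
    (4,3)@(9, 7): e=[68,60,16] → █
    (5,3)@(11, 7): e=[52,84,8] → █
    (6,3)@(13, 7): e=[36,108,0] → ·  [on edge]
    (2,4)@(5, 9): e=[76,12,56] → █
    (6,4)@(13, 9): e=[12,108,24] → █
    (7,4)@(15, 9): e=[-4,132,16] → ·
    (2,5)@(5, 11): e=[52,12,80] → █
  covered (17 px):
    · · · · · · · · ·
    · · · · · · · · ·
    · · █ · · · · · ·
    · · █ █ █ █ · · ·
    · · █ █ █ █ █ · ·
    · · █ █ █ █ · · ·
    · · █ █ · · · · ·
    · · █ · · · · · ·
    · · · · · · · · ·

Final: "outside"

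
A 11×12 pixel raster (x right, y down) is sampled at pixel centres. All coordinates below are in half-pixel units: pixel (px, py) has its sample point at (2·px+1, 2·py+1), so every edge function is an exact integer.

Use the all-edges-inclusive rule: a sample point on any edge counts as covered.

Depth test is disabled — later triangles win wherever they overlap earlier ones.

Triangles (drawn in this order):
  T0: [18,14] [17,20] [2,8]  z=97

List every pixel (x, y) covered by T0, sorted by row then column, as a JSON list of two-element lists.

T0:
  2·area = 102
  edge (18, 14)→(17, 20): d=(-1,6) inclusive
  edge (17, 20)→(2, 8): d=(-15,-12) inclusive
  edge (2, 8)→(18, 14): d=(16,6) inclusive
    (3,5)@(7, 11): e=[69,15,18] → █
    (4,5)@(9, 11): e=[57,39,6] → █
    (5,5)@(11, 11): e=[45,63,-6] → ·
    (3,6)@(7, 13): e=[67,-15,50] → ·
    (4,6)@(9, 13): e=[55,9,38] → █
    (5,6)@(11, 13): e=[43,33,26] → █
    (6,6)@(13, 13): e=[31,57,14] → █
    (7,6)@(15, 13): e=[19,81,2] → █
    (8,6)@(17, 13): e=[7,105,-10] → ·
    (4,7)@(9, 15): e=[53,-21,70] → ·
    (5,7)@(11, 15): e=[41,3,58] → █
    (8,7)@(17, 15): e=[5,75,22] → █
  covered (13 px):
    · · · · · · · · · · ·
    · · · · · · · · · · ·
    · · · · · · · · · · ·
    · · · · · · · · · · ·
    · · · · · · · · · · ·
    · · · █ █ · · · · · ·
    · · · · █ █ █ █ · · ·
    · · · · · █ █ █ █ · ·
    · · · · · · · █ █ · ·
    · · · · · · · · █ · ·
    · · · · · · · · · · ·
    · · · · · · · · · · ·

Answer: [[3,5],[4,5],[4,6],[5,6],[6,6],[7,6],[5,7],[6,7],[7,7],[8,7],[7,8],[8,8],[8,9]]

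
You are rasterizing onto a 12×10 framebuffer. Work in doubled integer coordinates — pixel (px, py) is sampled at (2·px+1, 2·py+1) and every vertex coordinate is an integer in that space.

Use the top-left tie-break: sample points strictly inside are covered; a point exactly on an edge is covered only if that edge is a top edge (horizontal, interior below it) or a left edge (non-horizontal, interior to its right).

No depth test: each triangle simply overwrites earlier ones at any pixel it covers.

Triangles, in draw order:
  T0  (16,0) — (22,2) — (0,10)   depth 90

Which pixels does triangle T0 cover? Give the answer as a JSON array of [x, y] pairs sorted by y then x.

T0:
  2·area = 92
  edge (16, 0)→(22, 2): d=(6,2) right/bottom  bias=-1
  edge (22, 2)→(0, 10): d=(-22,8) right/bottom  bias=-1
  edge (0, 10)→(16, 0): d=(16,-10) top-left  bias=+0
    (7,0)@(15, 1): e=[8,78,6] → X
    (8,0)@(17, 1): e=[4,62,26] → X
    (9,0)@(19, 1): e=[0,46,46] → .  [on edge]
    (6,1)@(13, 3): e=[24,50,18] → X
    (9,1)@(19, 3): e=[12,2,78] → X
    (10,1)@(21, 3): e=[8,-14,98] → .
    (4,2)@(9, 5): e=[44,38,10] → X
    (5,2)@(11, 5): e=[40,22,30] → X
    (7,2)@(15, 5): e=[32,-10,70] → .
    (8,2)@(17, 5): e=[28,-26,90] → .
    (9,2)@(19, 5): e=[24,-42,110] → .
    (2,3)@(5, 7): e=[64,26,2] → X
  covered (11 px):
    . . . . . . . X X . . .
    . . . . . . X X X X . .
    . . . . X X X . . . . .
    . . X X . . . . . . . .
    . . . . . . . . . . . .
    . . . . . . . . . . . .
    . . . . . . . . . . . .
    . . . . . . . . . . . .
    . . . . . . . . . . . .
    . . . . . . . . . . . .

Result: [[7,0],[8,0],[6,1],[7,1],[8,1],[9,1],[4,2],[5,2],[6,2],[2,3],[3,3]]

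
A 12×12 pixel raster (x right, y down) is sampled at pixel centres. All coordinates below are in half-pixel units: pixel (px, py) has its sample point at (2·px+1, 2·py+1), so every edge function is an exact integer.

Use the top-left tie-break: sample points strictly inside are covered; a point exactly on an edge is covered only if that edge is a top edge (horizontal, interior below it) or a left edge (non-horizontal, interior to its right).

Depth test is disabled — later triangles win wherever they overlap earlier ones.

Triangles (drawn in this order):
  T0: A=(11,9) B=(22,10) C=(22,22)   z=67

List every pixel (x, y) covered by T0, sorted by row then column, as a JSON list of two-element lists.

T0:
  2·area = 132
  edge (11, 9)→(22, 10): d=(11,1) right/bottom  bias=-1
  edge (22, 10)→(22, 22): d=(0,12) right/bottom  bias=-1
  edge (22, 22)→(11, 9): d=(-11,-13) top-left  bias=+0
    (5,4)@(11, 9): e=[0,132,0] → ·  [on edge]
    (6,5)@(13, 11): e=[20,108,4] → █
    (7,5)@(15, 11): e=[18,84,30] → █
    (8,5)@(17, 11): e=[16,60,56] → █
    (9,5)@(19, 11): e=[14,36,82] → █
    (10,5)@(21, 11): e=[12,12,108] → █
    (11,5)@(23, 11): e=[10,-12,134] → ·
    (6,6)@(13, 13): e=[42,108,-18] → ·
    (7,6)@(15, 13): e=[40,84,8] → █
    (11,6)@(23, 13): e=[32,-12,112] → ·
    (7,7)@(15, 15): e=[62,84,-14] → ·
    (8,7)@(17, 15): e=[60,60,12] → █
  covered (15 px):
    · · · · · · · · · · · ·
    · · · · · · · · · · · ·
    · · · · · · · · · · · ·
    · · · · · · · · · · · ·
    · · · · · · · · · · · ·
    · · · · · · █ █ █ █ █ ·
    · · · · · · · █ █ █ █ ·
    · · · · · · · · █ █ █ ·
    · · · · · · · · · █ █ ·
    · · · · · · · · · · █ ·
    · · · · · · · · · · · ·
    · · · · · · · · · · · ·

Result: [[6,5],[7,5],[8,5],[9,5],[10,5],[7,6],[8,6],[9,6],[10,6],[8,7],[9,7],[10,7],[9,8],[10,8],[10,9]]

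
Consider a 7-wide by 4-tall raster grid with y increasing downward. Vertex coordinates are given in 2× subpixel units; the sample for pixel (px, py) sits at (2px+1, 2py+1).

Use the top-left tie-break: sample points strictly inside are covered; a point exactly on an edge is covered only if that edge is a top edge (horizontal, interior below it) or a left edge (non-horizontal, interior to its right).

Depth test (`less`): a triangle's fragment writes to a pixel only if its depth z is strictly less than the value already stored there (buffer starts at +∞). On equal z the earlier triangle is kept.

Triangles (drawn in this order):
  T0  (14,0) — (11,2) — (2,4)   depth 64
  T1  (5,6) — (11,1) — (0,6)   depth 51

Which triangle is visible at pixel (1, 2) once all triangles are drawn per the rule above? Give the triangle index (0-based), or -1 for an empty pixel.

T0:
  2·area = 12
  edge (14, 0)→(11, 2): d=(-3,2) right/bottom  bias=-1
  edge (11, 2)→(2, 4): d=(-9,2) right/bottom  bias=-1
  edge (2, 4)→(14, 0): d=(12,-4) top-left  bias=+0
    (5,0)@(11, 1): e=[3,9,0] → X  [on edge]
    (6,0)@(13, 1): e=[-1,5,8] → .
    (2,1)@(5, 3): e=[9,3,0] → X  [on edge]
    (3,1)@(7, 3): e=[5,-1,8] → .
    (5,1)@(11, 3): e=[-3,-9,24] → .
    (2,2)@(5, 5): e=[3,-15,24] → .
  covered (2 px):
    . . . . . X .
    . . X . . . .
    . . . . . . .
    . . . . . . .
T1:
  2·area = 25  (B↔C swapped to make it positive)
  edge (5, 6)→(0, 6): d=(-5,0) right/bottom  bias=-1
  edge (0, 6)→(11, 1): d=(11,-5) top-left  bias=+0
  edge (11, 1)→(5, 6): d=(-6,5) right/bottom  bias=-1
    (5,0)@(11, 1): e=[25,0,0] → .  [on edge]
    (3,1)@(7, 3): e=[15,2,8] → X
    (4,1)@(9, 3): e=[15,12,-2] → .
    (1,2)@(3, 5): e=[5,4,16] → X
    (2,2)@(5, 5): e=[5,14,6] → X
    (3,2)@(7, 5): e=[5,24,-4] → .
    (1,3)@(3, 7): e=[-5,26,4] → .
    (2,3)@(5, 7): e=[-5,36,-6] → .
  covered (3 px):
    . . . . . . .
    . . . X . . .
    . X X . . . .
    . . . . . . .

Z-buffer (winner per pixel, '.' = empty):
  . . . . . 0 .
  . . 0 1 . . .
  . 1 1 . . . .
  . . . . . . .

Result: 1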